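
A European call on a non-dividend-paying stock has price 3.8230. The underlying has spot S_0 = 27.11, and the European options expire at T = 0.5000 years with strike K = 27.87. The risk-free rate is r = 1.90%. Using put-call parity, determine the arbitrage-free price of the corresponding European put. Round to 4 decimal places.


Put-call parity: C - P = S_0 * exp(-qT) - K * exp(-rT).
S_0 * exp(-qT) = 27.1100 * 1.00000000 = 27.11000000
K * exp(-rT) = 27.8700 * 0.99054498 = 27.60648866
P = C - S*exp(-qT) + K*exp(-rT)
P = 3.8230 - 27.11000000 + 27.60648866 = 4.3195

Answer: Put price = 4.3195


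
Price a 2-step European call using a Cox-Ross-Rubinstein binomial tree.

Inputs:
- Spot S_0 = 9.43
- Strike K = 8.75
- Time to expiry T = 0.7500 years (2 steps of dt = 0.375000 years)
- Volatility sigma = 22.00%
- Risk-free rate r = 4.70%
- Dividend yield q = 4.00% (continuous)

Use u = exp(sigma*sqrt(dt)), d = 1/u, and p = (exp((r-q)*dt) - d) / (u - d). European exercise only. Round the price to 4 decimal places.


dt = T/N = 0.375000
u = exp(sigma*sqrt(dt)) = 1.144219; d = 1/u = 0.873959
p = (exp((r-q)*dt) - d) / (u - d) = 0.476096
Discount per step: exp(-r*dt) = 0.982529
Stock lattice S(k, i) with i counting down-moves:
  k=0: S(0,0) = 9.4300
  k=1: S(1,0) = 10.7900; S(1,1) = 8.2414
  k=2: S(2,0) = 12.3461; S(2,1) = 9.4300; S(2,2) = 7.2027
Terminal payoffs V(N, i) = max(S_T - K, 0):
  V(2,0) = 3.596097; V(2,1) = 0.680000; V(2,2) = 0.000000
Backward induction: V(k, i) = exp(-r*dt) * [p * V(k+1, i) + (1-p) * V(k+1, i+1)].
  V(1,0) = exp(-r*dt) * [p*3.596097 + (1-p)*0.680000] = 2.032207
  V(1,1) = exp(-r*dt) * [p*0.680000 + (1-p)*0.000000] = 0.318089
  V(0,0) = exp(-r*dt) * [p*2.032207 + (1-p)*0.318089] = 1.114359

Answer: Price = V(0,0) = 1.1144


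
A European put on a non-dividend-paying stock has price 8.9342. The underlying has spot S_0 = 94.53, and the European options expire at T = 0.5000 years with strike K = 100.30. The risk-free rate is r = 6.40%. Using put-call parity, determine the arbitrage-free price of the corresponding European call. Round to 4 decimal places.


Put-call parity: C - P = S_0 * exp(-qT) - K * exp(-rT).
S_0 * exp(-qT) = 94.5300 * 1.00000000 = 94.53000000
K * exp(-rT) = 100.3000 * 0.96850658 = 97.14121018
C = P + S*exp(-qT) - K*exp(-rT)
C = 8.9342 + 94.53000000 - 97.14121018 = 6.3230

Answer: Call price = 6.3230


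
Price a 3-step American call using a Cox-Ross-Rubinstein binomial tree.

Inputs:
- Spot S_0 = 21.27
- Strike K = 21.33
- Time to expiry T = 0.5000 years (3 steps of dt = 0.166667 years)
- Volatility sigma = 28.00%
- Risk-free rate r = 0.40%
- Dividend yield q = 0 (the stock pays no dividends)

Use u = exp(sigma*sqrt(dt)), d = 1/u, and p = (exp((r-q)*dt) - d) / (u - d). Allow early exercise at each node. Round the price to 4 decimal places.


Answer: Price = V(0,0) = 1.8114

Derivation:
dt = T/N = 0.166667
u = exp(sigma*sqrt(dt)) = 1.121099; d = 1/u = 0.891982
p = (exp((r-q)*dt) - d) / (u - d) = 0.474364
Discount per step: exp(-r*dt) = 0.999334
Stock lattice S(k, i) with i counting down-moves:
  k=0: S(0,0) = 21.2700
  k=1: S(1,0) = 23.8458; S(1,1) = 18.9725
  k=2: S(2,0) = 26.7335; S(2,1) = 21.2700; S(2,2) = 16.9231
  k=3: S(3,0) = 29.9709; S(3,1) = 23.8458; S(3,2) = 18.9725; S(3,3) = 15.0951
Terminal payoffs V(N, i) = max(S_T - K, 0):
  V(3,0) = 8.640878; V(3,1) = 2.515777; V(3,2) = 0.000000; V(3,3) = 0.000000
Backward induction: V(k, i) = exp(-r*dt) * [p * V(k+1, i) + (1-p) * V(k+1, i+1)]; then take max(V_cont, immediate exercise) for American.
  V(2,0) = exp(-r*dt) * [p*8.640878 + (1-p)*2.515777] = 5.417694; exercise = 5.403479; V(2,0) = max -> 5.417694
  V(2,1) = exp(-r*dt) * [p*2.515777 + (1-p)*0.000000] = 1.192600; exercise = 0.000000; V(2,1) = max -> 1.192600
  V(2,2) = exp(-r*dt) * [p*0.000000 + (1-p)*0.000000] = 0.000000; exercise = 0.000000; V(2,2) = max -> 0.000000
  V(1,0) = exp(-r*dt) * [p*5.417694 + (1-p)*1.192600] = 3.194704; exercise = 2.515777; V(1,0) = max -> 3.194704
  V(1,1) = exp(-r*dt) * [p*1.192600 + (1-p)*0.000000] = 0.565350; exercise = 0.000000; V(1,1) = max -> 0.565350
  V(0,0) = exp(-r*dt) * [p*3.194704 + (1-p)*0.565350] = 1.811414; exercise = 0.000000; V(0,0) = max -> 1.811414


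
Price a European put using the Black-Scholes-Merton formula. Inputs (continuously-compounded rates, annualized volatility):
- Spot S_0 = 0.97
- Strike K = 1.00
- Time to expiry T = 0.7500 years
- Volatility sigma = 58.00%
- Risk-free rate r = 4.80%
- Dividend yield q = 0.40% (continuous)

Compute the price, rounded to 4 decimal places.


d1 = (ln(S/K) + (r - q + 0.5*sigma^2) * T) / (sigma * sqrt(T)) = 0.25620574
d2 = d1 - sigma * sqrt(T) = -0.24608900
exp(-rT) = 0.96464029; exp(-qT) = 0.99700450
P = K * exp(-rT) * N(-d2) - S_0 * exp(-qT) * N(-d1)
N(-d1) = 0.39889599; N(-d2) = 0.59719333
P = 1.0000 * 0.96464029 * 0.59719333 - 0.9700 * 0.99700450 * 0.39889599 = 0.1903

Answer: Price = 0.1903


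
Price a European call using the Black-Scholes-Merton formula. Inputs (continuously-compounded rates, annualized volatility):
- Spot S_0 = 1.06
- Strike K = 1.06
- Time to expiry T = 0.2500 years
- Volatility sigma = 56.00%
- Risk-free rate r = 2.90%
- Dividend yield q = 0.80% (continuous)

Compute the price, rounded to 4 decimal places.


Answer: Price = 0.1203

Derivation:
d1 = (ln(S/K) + (r - q + 0.5*sigma^2) * T) / (sigma * sqrt(T)) = 0.15875000
d2 = d1 - sigma * sqrt(T) = -0.12125000
exp(-rT) = 0.99277622; exp(-qT) = 0.99800200
C = S_0 * exp(-qT) * N(d1) - K * exp(-rT) * N(d2)
N(d1) = 0.56306708; N(d2) = 0.45174651
C = 1.0600 * 0.99800200 * 0.56306708 - 1.0600 * 0.99277622 * 0.45174651 = 0.1203


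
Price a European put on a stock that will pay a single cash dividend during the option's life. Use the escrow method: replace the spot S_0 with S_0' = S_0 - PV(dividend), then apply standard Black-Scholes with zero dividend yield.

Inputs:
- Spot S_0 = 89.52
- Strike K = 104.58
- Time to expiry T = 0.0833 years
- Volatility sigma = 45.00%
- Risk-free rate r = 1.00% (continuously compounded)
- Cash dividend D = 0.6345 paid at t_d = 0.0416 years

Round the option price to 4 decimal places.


PV(D) = D * exp(-r * t_d) = 0.6345 * 0.99958409 = 0.63423610
S_0' = S_0 - PV(D) = 89.5200 - 0.63423610 = 88.88576390
d1 = (ln(S_0'/K) + (r + sigma^2/2)*T) / (sigma*sqrt(T)) = -1.18059575
d2 = d1 - sigma*sqrt(T) = -1.31047357
exp(-rT) = 0.99916735
N(-d1) = 0.88111832; N(-d2) = 0.90498216
P = K * exp(-rT) * N(-d2) - S_0' * N(-d1) = 104.5800 * 0.99916735 * 0.90498216 - 88.88576390 * 0.88111832 = 16.2454

Answer: Price = 16.2454


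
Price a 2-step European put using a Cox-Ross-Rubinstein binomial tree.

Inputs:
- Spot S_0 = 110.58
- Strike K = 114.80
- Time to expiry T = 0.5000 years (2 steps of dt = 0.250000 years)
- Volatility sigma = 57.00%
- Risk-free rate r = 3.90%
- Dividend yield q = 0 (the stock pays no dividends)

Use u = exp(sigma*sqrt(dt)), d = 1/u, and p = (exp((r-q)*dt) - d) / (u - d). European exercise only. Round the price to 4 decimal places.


dt = T/N = 0.250000
u = exp(sigma*sqrt(dt)) = 1.329762; d = 1/u = 0.752014
p = (exp((r-q)*dt) - d) / (u - d) = 0.446187
Discount per step: exp(-r*dt) = 0.990297
Stock lattice S(k, i) with i counting down-moves:
  k=0: S(0,0) = 110.5800
  k=1: S(1,0) = 147.0451; S(1,1) = 83.1577
  k=2: S(2,0) = 195.5350; S(2,1) = 110.5800; S(2,2) = 62.5358
Terminal payoffs V(N, i) = max(K - S_T, 0):
  V(2,0) = 0.000000; V(2,1) = 4.220000; V(2,2) = 52.264197
Backward induction: V(k, i) = exp(-r*dt) * [p * V(k+1, i) + (1-p) * V(k+1, i+1)].
  V(1,0) = exp(-r*dt) * [p*0.000000 + (1-p)*4.220000] = 2.314416
  V(1,1) = exp(-r*dt) * [p*4.220000 + (1-p)*52.264197] = 30.528403
  V(0,0) = exp(-r*dt) * [p*2.314416 + (1-p)*30.528403] = 17.765632

Answer: Price = V(0,0) = 17.7656


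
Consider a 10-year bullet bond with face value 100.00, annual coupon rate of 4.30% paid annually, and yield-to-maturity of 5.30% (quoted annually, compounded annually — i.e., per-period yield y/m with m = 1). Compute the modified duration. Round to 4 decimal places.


Answer: Modified duration = 7.8403

Derivation:
Coupon per period c = face * coupon_rate / m = 4.300000
Periods per year m = 1; per-period yield y/m = 0.053000
Number of cashflows N = 10
Cashflows (t years, CF_t, discount factor 1/(1+y/m)^(m*t), PV):
  t = 1.0000: CF_t = 4.300000, DF = 0.949668, PV = 4.083571
  t = 2.0000: CF_t = 4.300000, DF = 0.901869, PV = 3.878035
  t = 3.0000: CF_t = 4.300000, DF = 0.856475, PV = 3.682844
  t = 4.0000: CF_t = 4.300000, DF = 0.813367, PV = 3.497478
  t = 5.0000: CF_t = 4.300000, DF = 0.772428, PV = 3.321441
  t = 6.0000: CF_t = 4.300000, DF = 0.733550, PV = 3.154265
  t = 7.0000: CF_t = 4.300000, DF = 0.696629, PV = 2.995504
  t = 8.0000: CF_t = 4.300000, DF = 0.661566, PV = 2.844733
  t = 9.0000: CF_t = 4.300000, DF = 0.628268, PV = 2.701551
  t = 10.0000: CF_t = 104.300000, DF = 0.596645, PV = 62.230114
Price P = sum_t PV_t = 92.389536
First compute Macaulay numerator sum_t t * PV_t:
  t * PV_t at t = 1.0000: 4.083571
  t * PV_t at t = 2.0000: 7.756070
  t * PV_t at t = 3.0000: 11.048532
  t * PV_t at t = 4.0000: 13.989911
  t * PV_t at t = 5.0000: 16.607207
  t * PV_t at t = 6.0000: 18.925592
  t * PV_t at t = 7.0000: 20.968526
  t * PV_t at t = 8.0000: 22.757863
  t * PV_t at t = 9.0000: 24.313956
  t * PV_t at t = 10.0000: 622.301140
Macaulay duration D = 762.752368 / 92.389536 = 8.255831
Modified duration = D / (1 + y/m) = 8.255831 / (1 + 0.053000) = 7.840295


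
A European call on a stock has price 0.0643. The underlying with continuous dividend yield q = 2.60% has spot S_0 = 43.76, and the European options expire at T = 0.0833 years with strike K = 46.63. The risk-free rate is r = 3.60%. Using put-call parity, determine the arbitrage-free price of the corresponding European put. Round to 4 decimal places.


Put-call parity: C - P = S_0 * exp(-qT) - K * exp(-rT).
S_0 * exp(-qT) = 43.7600 * 0.99783654 = 43.66532715
K * exp(-rT) = 46.6300 * 0.99700569 = 46.49037541
P = C - S*exp(-qT) + K*exp(-rT)
P = 0.0643 - 43.66532715 + 46.49037541 = 2.8893

Answer: Put price = 2.8893


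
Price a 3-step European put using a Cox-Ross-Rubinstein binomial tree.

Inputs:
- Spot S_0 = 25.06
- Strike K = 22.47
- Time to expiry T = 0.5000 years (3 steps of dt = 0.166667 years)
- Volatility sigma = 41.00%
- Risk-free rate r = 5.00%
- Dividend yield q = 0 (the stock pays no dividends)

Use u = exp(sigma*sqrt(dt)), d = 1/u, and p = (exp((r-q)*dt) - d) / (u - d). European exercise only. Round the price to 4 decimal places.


dt = T/N = 0.166667
u = exp(sigma*sqrt(dt)) = 1.182206; d = 1/u = 0.845877
p = (exp((r-q)*dt) - d) / (u - d) = 0.483133
Discount per step: exp(-r*dt) = 0.991701
Stock lattice S(k, i) with i counting down-moves:
  k=0: S(0,0) = 25.0600
  k=1: S(1,0) = 29.6261; S(1,1) = 21.1977
  k=2: S(2,0) = 35.0241; S(2,1) = 25.0600; S(2,2) = 17.9306
  k=3: S(3,0) = 41.4057; S(3,1) = 29.6261; S(3,2) = 21.1977; S(3,3) = 15.1671
Terminal payoffs V(N, i) = max(K - S_T, 0):
  V(3,0) = 0.000000; V(3,1) = 0.000000; V(3,2) = 1.272333; V(3,3) = 7.302916
Backward induction: V(k, i) = exp(-r*dt) * [p * V(k+1, i) + (1-p) * V(k+1, i+1)].
  V(2,0) = exp(-r*dt) * [p*0.000000 + (1-p)*0.000000] = 0.000000
  V(2,1) = exp(-r*dt) * [p*0.000000 + (1-p)*1.272333] = 0.652169
  V(2,2) = exp(-r*dt) * [p*1.272333 + (1-p)*7.302916] = 4.352917
  V(1,0) = exp(-r*dt) * [p*0.000000 + (1-p)*0.652169] = 0.334288
  V(1,1) = exp(-r*dt) * [p*0.652169 + (1-p)*4.352917] = 2.543679
  V(0,0) = exp(-r*dt) * [p*0.334288 + (1-p)*2.543679] = 1.463998

Answer: Price = V(0,0) = 1.4640


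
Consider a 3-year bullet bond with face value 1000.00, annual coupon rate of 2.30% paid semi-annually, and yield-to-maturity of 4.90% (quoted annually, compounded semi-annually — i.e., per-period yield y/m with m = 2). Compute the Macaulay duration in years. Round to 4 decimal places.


Coupon per period c = face * coupon_rate / m = 11.500000
Periods per year m = 2; per-period yield y/m = 0.024500
Number of cashflows N = 6
Cashflows (t years, CF_t, discount factor 1/(1+y/m)^(m*t), PV):
  t = 0.5000: CF_t = 11.500000, DF = 0.976086, PV = 11.224988
  t = 1.0000: CF_t = 11.500000, DF = 0.952744, PV = 10.956552
  t = 1.5000: CF_t = 11.500000, DF = 0.929960, PV = 10.694536
  t = 2.0000: CF_t = 11.500000, DF = 0.907721, PV = 10.438786
  t = 2.5000: CF_t = 11.500000, DF = 0.886013, PV = 10.189152
  t = 3.0000: CF_t = 1011.500000, DF = 0.864825, PV = 874.770463
Price P = sum_t PV_t = 928.274477
Macaulay numerator sum_t t * PV_t:
  t * PV_t at t = 0.5000: 5.612494
  t * PV_t at t = 1.0000: 10.956552
  t * PV_t at t = 1.5000: 16.041804
  t * PV_t at t = 2.0000: 20.877572
  t * PV_t at t = 2.5000: 25.472879
  t * PV_t at t = 3.0000: 2624.311390
Macaulay duration D = (sum_t t * PV_t) / P = 2703.272692 / 928.274477 = 2.912148

Answer: Macaulay duration = 2.9121 years


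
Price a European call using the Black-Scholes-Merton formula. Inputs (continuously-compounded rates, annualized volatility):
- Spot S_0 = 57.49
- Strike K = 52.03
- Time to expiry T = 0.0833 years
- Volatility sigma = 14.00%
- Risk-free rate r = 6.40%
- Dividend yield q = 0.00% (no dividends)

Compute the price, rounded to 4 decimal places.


Answer: Price = 5.7399

Derivation:
d1 = (ln(S/K) + (r - q + 0.5*sigma^2) * T) / (sigma * sqrt(T)) = 2.62181219
d2 = d1 - sigma * sqrt(T) = 2.58140576
exp(-rT) = 0.99468299; exp(-qT) = 1.00000000
C = S_0 * exp(-qT) * N(d1) - K * exp(-rT) * N(d2)
N(d1) = 0.99562682; N(d2) = 0.99508006
C = 57.4900 * 1.00000000 * 0.99562682 - 52.0300 * 0.99468299 * 0.99508006 = 5.7399


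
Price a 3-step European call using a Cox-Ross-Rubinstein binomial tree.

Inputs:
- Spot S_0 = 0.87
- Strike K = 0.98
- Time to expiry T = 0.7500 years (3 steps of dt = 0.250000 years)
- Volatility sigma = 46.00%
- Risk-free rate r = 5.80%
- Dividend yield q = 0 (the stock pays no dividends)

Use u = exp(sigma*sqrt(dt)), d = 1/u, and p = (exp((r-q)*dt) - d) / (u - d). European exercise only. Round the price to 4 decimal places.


Answer: Price = V(0,0) = 0.1161

Derivation:
dt = T/N = 0.250000
u = exp(sigma*sqrt(dt)) = 1.258600; d = 1/u = 0.794534
p = (exp((r-q)*dt) - d) / (u - d) = 0.474225
Discount per step: exp(-r*dt) = 0.985605
Stock lattice S(k, i) with i counting down-moves:
  k=0: S(0,0) = 0.8700
  k=1: S(1,0) = 1.0950; S(1,1) = 0.6912
  k=2: S(2,0) = 1.3781; S(2,1) = 0.8700; S(2,2) = 0.5492
  k=3: S(3,0) = 1.7345; S(3,1) = 1.0950; S(3,2) = 0.6912; S(3,3) = 0.4364
Terminal payoffs V(N, i) = max(S_T - K, 0):
  V(3,0) = 0.754533; V(3,1) = 0.114982; V(3,2) = 0.000000; V(3,3) = 0.000000
Backward induction: V(k, i) = exp(-r*dt) * [p * V(k+1, i) + (1-p) * V(k+1, i+1)].
  V(2,0) = exp(-r*dt) * [p*0.754533 + (1-p)*0.114982] = 0.412252
  V(2,1) = exp(-r*dt) * [p*0.114982 + (1-p)*0.000000] = 0.053742
  V(2,2) = exp(-r*dt) * [p*0.000000 + (1-p)*0.000000] = 0.000000
  V(1,0) = exp(-r*dt) * [p*0.412252 + (1-p)*0.053742] = 0.220536
  V(1,1) = exp(-r*dt) * [p*0.053742 + (1-p)*0.000000] = 0.025119
  V(0,0) = exp(-r*dt) * [p*0.220536 + (1-p)*0.025119] = 0.116095


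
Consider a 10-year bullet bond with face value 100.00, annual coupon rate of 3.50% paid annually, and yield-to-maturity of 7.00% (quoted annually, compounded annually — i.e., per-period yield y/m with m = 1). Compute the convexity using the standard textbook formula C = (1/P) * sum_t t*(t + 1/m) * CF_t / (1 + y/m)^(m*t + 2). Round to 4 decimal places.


Answer: Convexity = 75.4297

Derivation:
Coupon per period c = face * coupon_rate / m = 3.500000
Periods per year m = 1; per-period yield y/m = 0.070000
Number of cashflows N = 10
Cashflows (t years, CF_t, discount factor 1/(1+y/m)^(m*t), PV):
  t = 1.0000: CF_t = 3.500000, DF = 0.934579, PV = 3.271028
  t = 2.0000: CF_t = 3.500000, DF = 0.873439, PV = 3.057036
  t = 3.0000: CF_t = 3.500000, DF = 0.816298, PV = 2.857043
  t = 4.0000: CF_t = 3.500000, DF = 0.762895, PV = 2.670133
  t = 5.0000: CF_t = 3.500000, DF = 0.712986, PV = 2.495452
  t = 6.0000: CF_t = 3.500000, DF = 0.666342, PV = 2.332198
  t = 7.0000: CF_t = 3.500000, DF = 0.622750, PV = 2.179624
  t = 8.0000: CF_t = 3.500000, DF = 0.582009, PV = 2.037032
  t = 9.0000: CF_t = 3.500000, DF = 0.543934, PV = 1.903768
  t = 10.0000: CF_t = 103.500000, DF = 0.508349, PV = 52.614152
Price P = sum_t PV_t = 75.417465
Convexity numerator sum_t t*(t + 1/m) * CF_t / (1+y/m)^(m*t + 2):
  t = 1.0000: term = 5.714085
  t = 2.0000: term = 16.020799
  t = 3.0000: term = 29.945420
  t = 4.0000: term = 46.643956
  t = 5.0000: term = 65.388723
  t = 6.0000: term = 85.555338
  t = 7.0000: term = 106.611014
  t = 8.0000: term = 128.104022
  t = 9.0000: term = 149.654231
  t = 10.0000: term = 5055.076156
Convexity = (1/P) * sum = 5688.713743 / 75.417465 = 75.429660


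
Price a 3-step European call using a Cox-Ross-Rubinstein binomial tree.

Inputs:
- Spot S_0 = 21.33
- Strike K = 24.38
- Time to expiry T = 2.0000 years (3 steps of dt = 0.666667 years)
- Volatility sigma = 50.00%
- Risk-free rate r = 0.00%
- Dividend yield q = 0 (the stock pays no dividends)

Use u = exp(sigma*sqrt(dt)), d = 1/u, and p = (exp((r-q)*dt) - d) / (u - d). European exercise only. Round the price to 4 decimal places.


dt = T/N = 0.666667
u = exp(sigma*sqrt(dt)) = 1.504181; d = 1/u = 0.664814
p = (exp((r-q)*dt) - d) / (u - d) = 0.399332
Discount per step: exp(-r*dt) = 1.000000
Stock lattice S(k, i) with i counting down-moves:
  k=0: S(0,0) = 21.3300
  k=1: S(1,0) = 32.0842; S(1,1) = 14.1805
  k=2: S(2,0) = 48.2604; S(2,1) = 21.3300; S(2,2) = 9.4274
  k=3: S(3,0) = 72.5923; S(3,1) = 32.0842; S(3,2) = 14.1805; S(3,3) = 6.2675
Terminal payoffs V(N, i) = max(S_T - K, 0):
  V(3,0) = 48.212340; V(3,1) = 7.704172; V(3,2) = 0.000000; V(3,3) = 0.000000
Backward induction: V(k, i) = exp(-r*dt) * [p * V(k+1, i) + (1-p) * V(k+1, i+1)].
  V(2,0) = exp(-r*dt) * [p*48.212340 + (1-p)*7.704172] = 23.880389
  V(2,1) = exp(-r*dt) * [p*7.704172 + (1-p)*0.000000] = 3.076524
  V(2,2) = exp(-r*dt) * [p*0.000000 + (1-p)*0.000000] = 0.000000
  V(1,0) = exp(-r*dt) * [p*23.880389 + (1-p)*3.076524] = 11.384178
  V(1,1) = exp(-r*dt) * [p*3.076524 + (1-p)*0.000000] = 1.228555
  V(0,0) = exp(-r*dt) * [p*11.384178 + (1-p)*1.228555] = 5.284022

Answer: Price = V(0,0) = 5.2840


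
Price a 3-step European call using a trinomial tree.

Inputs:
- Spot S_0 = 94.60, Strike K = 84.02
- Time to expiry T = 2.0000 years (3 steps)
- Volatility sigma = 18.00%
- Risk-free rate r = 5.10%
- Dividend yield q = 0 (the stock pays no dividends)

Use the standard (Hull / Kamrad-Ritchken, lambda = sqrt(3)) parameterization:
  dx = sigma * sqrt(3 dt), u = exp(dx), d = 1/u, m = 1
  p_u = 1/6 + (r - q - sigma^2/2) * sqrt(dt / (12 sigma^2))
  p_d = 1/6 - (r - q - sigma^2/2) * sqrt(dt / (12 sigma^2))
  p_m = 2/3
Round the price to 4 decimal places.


dt = T/N = 0.666667; dx = sigma*sqrt(3*dt) = 0.254558
u = exp(dx) = 1.289892; d = 1/u = 0.775259
p_u = 0.212236, p_m = 0.666667, p_d = 0.121098
Discount per step: exp(-r*dt) = 0.966572
Stock lattice S(k, j) with j the centered position index:
  k=0: S(0,+0) = 94.6000
  k=1: S(1,-1) = 73.3395; S(1,+0) = 94.6000; S(1,+1) = 122.0238
  k=2: S(2,-2) = 56.8571; S(2,-1) = 73.3395; S(2,+0) = 94.6000; S(2,+1) = 122.0238; S(2,+2) = 157.3975
  k=3: S(3,-3) = 44.0789; S(3,-2) = 56.8571; S(3,-1) = 73.3395; S(3,+0) = 94.6000; S(3,+1) = 122.0238; S(3,+2) = 157.3975; S(3,+3) = 203.0257
Terminal payoffs V(N, j) = max(S_T - K, 0):
  V(3,-3) = 0.000000; V(3,-2) = 0.000000; V(3,-1) = 0.000000; V(3,+0) = 10.580000; V(3,+1) = 38.003777; V(3,+2) = 73.377485; V(3,+3) = 119.005746
Backward induction: V(k, j) = exp(-r*dt) * [p_u * V(k+1, j+1) + p_m * V(k+1, j) + p_d * V(k+1, j-1)]
  V(2,-2) = exp(-r*dt) * [p_u*0.000000 + p_m*0.000000 + p_d*0.000000] = 0.000000
  V(2,-1) = exp(-r*dt) * [p_u*10.580000 + p_m*0.000000 + p_d*0.000000] = 2.170392
  V(2,+0) = exp(-r*dt) * [p_u*38.003777 + p_m*10.580000 + p_d*0.000000] = 14.613686
  V(2,+1) = exp(-r*dt) * [p_u*73.377485 + p_m*38.003777 + p_d*10.580000] = 40.780029
  V(2,+2) = exp(-r*dt) * [p_u*119.005746 + p_m*73.377485 + p_d*38.003777] = 76.144342
  V(1,-1) = exp(-r*dt) * [p_u*14.613686 + p_m*2.170392 + p_d*0.000000] = 4.396426
  V(1,+0) = exp(-r*dt) * [p_u*40.780029 + p_m*14.613686 + p_d*2.170392] = 18.036483
  V(1,+1) = exp(-r*dt) * [p_u*76.144342 + p_m*40.780029 + p_d*14.613686] = 43.608730
  V(0,+0) = exp(-r*dt) * [p_u*43.608730 + p_m*18.036483 + p_d*4.396426] = 21.082907

Answer: Price = V(0,0) = 21.0829


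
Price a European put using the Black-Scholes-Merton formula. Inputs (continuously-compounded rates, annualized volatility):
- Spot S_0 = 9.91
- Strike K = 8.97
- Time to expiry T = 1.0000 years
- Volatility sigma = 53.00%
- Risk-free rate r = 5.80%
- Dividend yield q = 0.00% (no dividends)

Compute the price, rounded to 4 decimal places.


Answer: Price = 1.2795

Derivation:
d1 = (ln(S/K) + (r - q + 0.5*sigma^2) * T) / (sigma * sqrt(T)) = 0.56246919
d2 = d1 - sigma * sqrt(T) = 0.03246919
exp(-rT) = 0.94364995; exp(-qT) = 1.00000000
P = K * exp(-rT) * N(-d2) - S_0 * exp(-qT) * N(-d1)
N(-d1) = 0.28689819; N(-d2) = 0.48704894
P = 8.9700 * 0.94364995 * 0.48704894 - 9.9100 * 1.00000000 * 0.28689819 = 1.2795


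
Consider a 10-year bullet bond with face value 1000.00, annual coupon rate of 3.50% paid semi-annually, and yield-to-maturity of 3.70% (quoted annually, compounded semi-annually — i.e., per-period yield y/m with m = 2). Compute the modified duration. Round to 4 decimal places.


Coupon per period c = face * coupon_rate / m = 17.500000
Periods per year m = 2; per-period yield y/m = 0.018500
Number of cashflows N = 20
Cashflows (t years, CF_t, discount factor 1/(1+y/m)^(m*t), PV):
  t = 0.5000: CF_t = 17.500000, DF = 0.981836, PV = 17.182131
  t = 1.0000: CF_t = 17.500000, DF = 0.964002, PV = 16.870035
  t = 1.5000: CF_t = 17.500000, DF = 0.946492, PV = 16.563608
  t = 2.0000: CF_t = 17.500000, DF = 0.929300, PV = 16.262747
  t = 2.5000: CF_t = 17.500000, DF = 0.912420, PV = 15.967351
  t = 3.0000: CF_t = 17.500000, DF = 0.895847, PV = 15.677321
  t = 3.5000: CF_t = 17.500000, DF = 0.879575, PV = 15.392559
  t = 4.0000: CF_t = 17.500000, DF = 0.863598, PV = 15.112969
  t = 4.5000: CF_t = 17.500000, DF = 0.847912, PV = 14.838457
  t = 5.0000: CF_t = 17.500000, DF = 0.832510, PV = 14.568932
  t = 5.5000: CF_t = 17.500000, DF = 0.817389, PV = 14.304302
  t = 6.0000: CF_t = 17.500000, DF = 0.802542, PV = 14.044480
  t = 6.5000: CF_t = 17.500000, DF = 0.787964, PV = 13.789376
  t = 7.0000: CF_t = 17.500000, DF = 0.773652, PV = 13.538906
  t = 7.5000: CF_t = 17.500000, DF = 0.759599, PV = 13.292986
  t = 8.0000: CF_t = 17.500000, DF = 0.745802, PV = 13.051533
  t = 8.5000: CF_t = 17.500000, DF = 0.732255, PV = 12.814465
  t = 9.0000: CF_t = 17.500000, DF = 0.718954, PV = 12.581704
  t = 9.5000: CF_t = 17.500000, DF = 0.705895, PV = 12.353170
  t = 10.0000: CF_t = 1017.500000, DF = 0.693074, PV = 705.202351
Price P = sum_t PV_t = 983.409382
First compute Macaulay numerator sum_t t * PV_t:
  t * PV_t at t = 0.5000: 8.591065
  t * PV_t at t = 1.0000: 16.870035
  t * PV_t at t = 1.5000: 24.845412
  t * PV_t at t = 2.0000: 32.525495
  t * PV_t at t = 2.5000: 39.918378
  t * PV_t at t = 3.0000: 47.031963
  t * PV_t at t = 3.5000: 53.873955
  t * PV_t at t = 4.0000: 60.451875
  t * PV_t at t = 4.5000: 66.773057
  t * PV_t at t = 5.0000: 72.844660
  t * PV_t at t = 5.5000: 78.673663
  t * PV_t at t = 6.0000: 84.266877
  t * PV_t at t = 6.5000: 89.630944
  t * PV_t at t = 7.0000: 94.772344
  t * PV_t at t = 7.5000: 99.697395
  t * PV_t at t = 8.0000: 104.412261
  t * PV_t at t = 8.5000: 108.922953
  t * PV_t at t = 9.0000: 113.235332
  t * PV_t at t = 9.5000: 117.355114
  t * PV_t at t = 10.0000: 7052.023505
Macaulay duration D = 8366.716285 / 983.409382 = 8.507867
Modified duration = D / (1 + y/m) = 8.507867 / (1 + 0.018500) = 8.353330

Answer: Modified duration = 8.3533


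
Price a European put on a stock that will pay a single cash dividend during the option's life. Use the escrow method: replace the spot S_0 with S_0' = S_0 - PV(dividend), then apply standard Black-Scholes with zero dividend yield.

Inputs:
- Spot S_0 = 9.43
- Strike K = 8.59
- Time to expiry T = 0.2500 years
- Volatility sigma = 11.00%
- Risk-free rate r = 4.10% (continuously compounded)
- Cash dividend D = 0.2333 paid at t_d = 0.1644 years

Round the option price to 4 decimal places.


Answer: Price = 0.0167

Derivation:
PV(D) = D * exp(-r * t_d) = 0.2333 * 0.99328227 = 0.23173275
S_0' = S_0 - PV(D) = 9.4300 - 0.23173275 = 9.19826725
d1 = (ln(S_0'/K) + (r + sigma^2/2)*T) / (sigma*sqrt(T)) = 1.45779796
d2 = d1 - sigma*sqrt(T) = 1.40279796
exp(-rT) = 0.98980235
N(-d1) = 0.07244812; N(-d2) = 0.08033855
P = K * exp(-rT) * N(-d2) - S_0' * N(-d1) = 8.5900 * 0.98980235 * 0.08033855 - 9.19826725 * 0.07244812 = 0.0167


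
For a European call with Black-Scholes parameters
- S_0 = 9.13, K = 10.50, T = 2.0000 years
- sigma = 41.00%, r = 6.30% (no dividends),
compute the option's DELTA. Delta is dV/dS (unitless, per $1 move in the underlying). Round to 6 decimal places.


Answer: Delta = 0.604918

Derivation:
d1 = 0.2660971088; d2 = -0.3137304518
phi(d1) = 0.3850652922; exp(-qT) = 1.0000000000; exp(-rT) = 0.8816148468
N(d1) = 0.6049177892
Delta = exp(-qT) * N(d1) = 1.0000000000 * 0.6049177892 = 0.604918


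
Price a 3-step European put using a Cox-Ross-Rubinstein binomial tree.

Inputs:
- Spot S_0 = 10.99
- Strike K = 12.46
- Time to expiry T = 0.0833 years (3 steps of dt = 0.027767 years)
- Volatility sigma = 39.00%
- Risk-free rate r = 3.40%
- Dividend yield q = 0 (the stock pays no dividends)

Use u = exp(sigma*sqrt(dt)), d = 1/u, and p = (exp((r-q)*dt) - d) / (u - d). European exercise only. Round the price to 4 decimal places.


Answer: Price = V(0,0) = 1.5405

Derivation:
dt = T/N = 0.027767
u = exp(sigma*sqrt(dt)) = 1.067145; d = 1/u = 0.937080
p = (exp((r-q)*dt) - d) / (u - d) = 0.491021
Discount per step: exp(-r*dt) = 0.999056
Stock lattice S(k, i) with i counting down-moves:
  k=0: S(0,0) = 10.9900
  k=1: S(1,0) = 11.7279; S(1,1) = 10.2985
  k=2: S(2,0) = 12.5154; S(2,1) = 10.9900; S(2,2) = 9.6505
  k=3: S(3,0) = 13.3557; S(3,1) = 11.7279; S(3,2) = 10.2985; S(3,3) = 9.0433
Terminal payoffs V(N, i) = max(K - S_T, 0):
  V(3,0) = 0.000000; V(3,1) = 0.732075; V(3,2) = 2.161495; V(3,3) = 3.416694
Backward induction: V(k, i) = exp(-r*dt) * [p * V(k+1, i) + (1-p) * V(k+1, i+1)].
  V(2,0) = exp(-r*dt) * [p*0.000000 + (1-p)*0.732075] = 0.372259
  V(2,1) = exp(-r*dt) * [p*0.732075 + (1-p)*2.161495] = 1.458242
  V(2,2) = exp(-r*dt) * [p*2.161495 + (1-p)*3.416694] = 2.797723
  V(1,0) = exp(-r*dt) * [p*0.372259 + (1-p)*1.458242] = 0.924129
  V(1,1) = exp(-r*dt) * [p*1.458242 + (1-p)*2.797723] = 2.137991
  V(0,0) = exp(-r*dt) * [p*0.924129 + (1-p)*2.137991] = 1.540505


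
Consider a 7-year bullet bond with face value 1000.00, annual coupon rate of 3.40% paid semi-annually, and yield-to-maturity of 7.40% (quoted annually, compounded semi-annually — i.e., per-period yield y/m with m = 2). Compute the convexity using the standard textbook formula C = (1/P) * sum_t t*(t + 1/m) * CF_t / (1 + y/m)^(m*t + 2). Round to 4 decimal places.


Coupon per period c = face * coupon_rate / m = 17.000000
Periods per year m = 2; per-period yield y/m = 0.037000
Number of cashflows N = 14
Cashflows (t years, CF_t, discount factor 1/(1+y/m)^(m*t), PV):
  t = 0.5000: CF_t = 17.000000, DF = 0.964320, PV = 16.393443
  t = 1.0000: CF_t = 17.000000, DF = 0.929913, PV = 15.808527
  t = 1.5000: CF_t = 17.000000, DF = 0.896734, PV = 15.244481
  t = 2.0000: CF_t = 17.000000, DF = 0.864739, PV = 14.700561
  t = 2.5000: CF_t = 17.000000, DF = 0.833885, PV = 14.176047
  t = 3.0000: CF_t = 17.000000, DF = 0.804132, PV = 13.670248
  t = 3.5000: CF_t = 17.000000, DF = 0.775441, PV = 13.182495
  t = 4.0000: CF_t = 17.000000, DF = 0.747773, PV = 12.712146
  t = 4.5000: CF_t = 17.000000, DF = 0.721093, PV = 12.258579
  t = 5.0000: CF_t = 17.000000, DF = 0.695364, PV = 11.821194
  t = 5.5000: CF_t = 17.000000, DF = 0.670554, PV = 11.399416
  t = 6.0000: CF_t = 17.000000, DF = 0.646629, PV = 10.992687
  t = 6.5000: CF_t = 17.000000, DF = 0.623557, PV = 10.600469
  t = 7.0000: CF_t = 1017.000000, DF = 0.601309, PV = 611.530840
Price P = sum_t PV_t = 784.491132
Convexity numerator sum_t t*(t + 1/m) * CF_t / (1+y/m)^(m*t + 2):
  t = 0.5000: term = 7.622241
  t = 1.0000: term = 22.050841
  t = 1.5000: term = 42.528141
  t = 2.0000: term = 68.351238
  t = 2.5000: term = 98.868715
  t = 3.0000: term = 133.477532
  t = 3.5000: term = 171.620100
  t = 4.0000: term = 212.781498
  t = 4.5000: term = 256.486859
  t = 5.0000: term = 302.298880
  t = 5.5000: term = 349.815483
  t = 6.0000: term = 398.667598
  t = 6.5000: term = 448.517066
  t = 7.0000: term = 29855.211634
Convexity = (1/P) * sum = 32368.297826 / 784.491132 = 41.260247

Answer: Convexity = 41.2602


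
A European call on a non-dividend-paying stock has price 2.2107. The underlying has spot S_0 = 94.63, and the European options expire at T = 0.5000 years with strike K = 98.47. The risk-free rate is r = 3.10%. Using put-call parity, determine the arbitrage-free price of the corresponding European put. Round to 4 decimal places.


Put-call parity: C - P = S_0 * exp(-qT) - K * exp(-rT).
S_0 * exp(-qT) = 94.6300 * 1.00000000 = 94.63000000
K * exp(-rT) = 98.4700 * 0.98461951 = 96.95548283
P = C - S*exp(-qT) + K*exp(-rT)
P = 2.2107 - 94.63000000 + 96.95548283 = 4.5362

Answer: Put price = 4.5362


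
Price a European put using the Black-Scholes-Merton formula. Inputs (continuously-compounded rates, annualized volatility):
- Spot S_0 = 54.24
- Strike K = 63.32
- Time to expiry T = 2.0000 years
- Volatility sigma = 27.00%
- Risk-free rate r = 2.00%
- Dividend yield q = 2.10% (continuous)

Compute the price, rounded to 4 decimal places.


d1 = (ln(S/K) + (r - q + 0.5*sigma^2) * T) / (sigma * sqrt(T)) = -0.21968129
d2 = d1 - sigma * sqrt(T) = -0.60151896
exp(-rT) = 0.96078944; exp(-qT) = 0.95886978
P = K * exp(-rT) * N(-d2) - S_0 * exp(-qT) * N(-d1)
N(-d1) = 0.58694031; N(-d2) = 0.72625280
P = 63.3200 * 0.96078944 * 0.72625280 - 54.2400 * 0.95886978 * 0.58694031 = 13.6569

Answer: Price = 13.6569


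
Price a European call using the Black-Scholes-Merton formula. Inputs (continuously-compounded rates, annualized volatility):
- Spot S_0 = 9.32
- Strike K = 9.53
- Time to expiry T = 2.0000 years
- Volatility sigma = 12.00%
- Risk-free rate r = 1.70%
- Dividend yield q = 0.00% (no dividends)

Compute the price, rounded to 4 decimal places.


Answer: Price = 0.6823

Derivation:
d1 = (ln(S/K) + (r - q + 0.5*sigma^2) * T) / (sigma * sqrt(T)) = 0.15390127
d2 = d1 - sigma * sqrt(T) = -0.01580436
exp(-rT) = 0.96657150; exp(-qT) = 1.00000000
C = S_0 * exp(-qT) * N(d1) - K * exp(-rT) * N(d2)
N(d1) = 0.56115621; N(d2) = 0.49369523
C = 9.3200 * 1.00000000 * 0.56115621 - 9.5300 * 0.96657150 * 0.49369523 = 0.6823


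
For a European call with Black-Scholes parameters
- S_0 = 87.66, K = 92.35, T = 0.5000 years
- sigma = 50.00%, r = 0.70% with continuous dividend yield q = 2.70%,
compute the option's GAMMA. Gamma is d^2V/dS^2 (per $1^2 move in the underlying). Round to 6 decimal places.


Answer: Gamma = 0.012700

Derivation:
d1 = 0.0010747693; d2 = -0.3524786213
phi(d1) = 0.3989420500; exp(-qT) = 0.9865907163; exp(-rT) = 0.9965061179
Gamma = exp(-qT) * phi(d1) / (S * sigma * sqrt(T)) = 0.9865907163 * 0.3989420500 / (87.6600 * 0.5000 * 0.7071067812) = 0.012700


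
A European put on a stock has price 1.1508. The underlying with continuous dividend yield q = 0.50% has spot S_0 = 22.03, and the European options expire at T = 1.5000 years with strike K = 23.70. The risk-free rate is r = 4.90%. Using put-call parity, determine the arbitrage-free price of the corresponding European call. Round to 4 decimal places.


Put-call parity: C - P = S_0 * exp(-qT) - K * exp(-rT).
S_0 * exp(-qT) = 22.0300 * 0.99252805 = 21.86539305
K * exp(-rT) = 23.7000 * 0.92913615 = 22.02052666
C = P + S*exp(-qT) - K*exp(-rT)
C = 1.1508 + 21.86539305 - 22.02052666 = 0.9957

Answer: Call price = 0.9957


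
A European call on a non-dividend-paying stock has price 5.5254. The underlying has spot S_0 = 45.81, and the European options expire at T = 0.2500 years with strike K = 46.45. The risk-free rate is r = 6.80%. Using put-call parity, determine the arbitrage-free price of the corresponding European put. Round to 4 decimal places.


Answer: Put price = 5.3824

Derivation:
Put-call parity: C - P = S_0 * exp(-qT) - K * exp(-rT).
S_0 * exp(-qT) = 45.8100 * 1.00000000 = 45.81000000
K * exp(-rT) = 46.4500 * 0.98314368 = 45.66702415
P = C - S*exp(-qT) + K*exp(-rT)
P = 5.5254 - 45.81000000 + 45.66702415 = 5.3824


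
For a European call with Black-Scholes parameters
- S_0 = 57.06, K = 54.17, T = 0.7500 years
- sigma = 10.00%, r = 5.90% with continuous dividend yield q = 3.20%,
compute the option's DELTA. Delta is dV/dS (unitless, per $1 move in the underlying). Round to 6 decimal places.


d1 = 0.8772963909; d2 = 0.7906938505
phi(d1) = 0.2715081798; exp(-qT) = 0.9762857098; exp(-rT) = 0.9567147489
N(d1) = 0.8098371640
Delta = exp(-qT) * N(d1) = 0.9762857098 * 0.8098371640 = 0.790632

Answer: Delta = 0.790632


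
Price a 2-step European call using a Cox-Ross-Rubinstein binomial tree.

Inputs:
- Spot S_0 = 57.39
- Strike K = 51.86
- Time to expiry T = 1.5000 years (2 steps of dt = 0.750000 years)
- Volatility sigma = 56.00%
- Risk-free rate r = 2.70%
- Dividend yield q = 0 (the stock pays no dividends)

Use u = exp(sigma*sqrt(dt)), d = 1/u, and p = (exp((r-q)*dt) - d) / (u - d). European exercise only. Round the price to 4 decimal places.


Answer: Price = V(0,0) = 17.9482

Derivation:
dt = T/N = 0.750000
u = exp(sigma*sqrt(dt)) = 1.624133; d = 1/u = 0.615713
p = (exp((r-q)*dt) - d) / (u - d) = 0.401364
Discount per step: exp(-r*dt) = 0.979954
Stock lattice S(k, i) with i counting down-moves:
  k=0: S(0,0) = 57.3900
  k=1: S(1,0) = 93.2090; S(1,1) = 35.3358
  k=2: S(2,0) = 151.3838; S(2,1) = 57.3900; S(2,2) = 21.7567
Terminal payoffs V(N, i) = max(S_T - K, 0):
  V(2,0) = 99.523829; V(2,1) = 5.530000; V(2,2) = 0.000000
Backward induction: V(k, i) = exp(-r*dt) * [p * V(k+1, i) + (1-p) * V(k+1, i+1)].
  V(1,0) = exp(-r*dt) * [p*99.523829 + (1-p)*5.530000] = 42.388605
  V(1,1) = exp(-r*dt) * [p*5.530000 + (1-p)*0.000000] = 2.175048
  V(0,0) = exp(-r*dt) * [p*42.388605 + (1-p)*2.175048] = 17.948161


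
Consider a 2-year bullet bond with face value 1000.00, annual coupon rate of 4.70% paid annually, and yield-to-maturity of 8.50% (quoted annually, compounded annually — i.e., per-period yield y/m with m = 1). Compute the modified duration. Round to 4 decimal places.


Coupon per period c = face * coupon_rate / m = 47.000000
Periods per year m = 1; per-period yield y/m = 0.085000
Number of cashflows N = 2
Cashflows (t years, CF_t, discount factor 1/(1+y/m)^(m*t), PV):
  t = 1.0000: CF_t = 47.000000, DF = 0.921659, PV = 43.317972
  t = 2.0000: CF_t = 1047.000000, DF = 0.849455, PV = 889.379685
Price P = sum_t PV_t = 932.697658
First compute Macaulay numerator sum_t t * PV_t:
  t * PV_t at t = 1.0000: 43.317972
  t * PV_t at t = 2.0000: 1778.759371
Macaulay duration D = 1822.077343 / 932.697658 = 1.953556
Modified duration = D / (1 + y/m) = 1.953556 / (1 + 0.085000) = 1.800513

Answer: Modified duration = 1.8005


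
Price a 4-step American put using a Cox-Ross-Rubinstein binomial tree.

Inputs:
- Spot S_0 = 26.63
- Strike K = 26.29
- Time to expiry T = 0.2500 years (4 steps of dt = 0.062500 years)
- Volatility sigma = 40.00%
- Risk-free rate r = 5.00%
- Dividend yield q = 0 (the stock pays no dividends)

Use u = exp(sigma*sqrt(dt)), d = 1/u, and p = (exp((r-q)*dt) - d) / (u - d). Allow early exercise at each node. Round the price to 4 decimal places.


dt = T/N = 0.062500
u = exp(sigma*sqrt(dt)) = 1.105171; d = 1/u = 0.904837
p = (exp((r-q)*dt) - d) / (u - d) = 0.490644
Discount per step: exp(-r*dt) = 0.996880
Stock lattice S(k, i) with i counting down-moves:
  k=0: S(0,0) = 26.6300
  k=1: S(1,0) = 29.4307; S(1,1) = 24.0958
  k=2: S(2,0) = 32.5260; S(2,1) = 26.6300; S(2,2) = 21.8028
  k=3: S(3,0) = 35.9467; S(3,1) = 29.4307; S(3,2) = 24.0958; S(3,3) = 19.7280
  k=4: S(4,0) = 39.7273; S(4,1) = 32.5260; S(4,2) = 26.6300; S(4,3) = 21.8028; S(4,4) = 17.8506
Terminal payoffs V(N, i) = max(K - S_T, 0):
  V(4,0) = 0.000000; V(4,1) = 0.000000; V(4,2) = 0.000000; V(4,3) = 4.487200; V(4,4) = 8.439377
Backward induction: V(k, i) = exp(-r*dt) * [p * V(k+1, i) + (1-p) * V(k+1, i+1)]; then take max(V_cont, immediate exercise) for American.
  V(3,0) = exp(-r*dt) * [p*0.000000 + (1-p)*0.000000] = 0.000000; exercise = 0.000000; V(3,0) = max -> 0.000000
  V(3,1) = exp(-r*dt) * [p*0.000000 + (1-p)*0.000000] = 0.000000; exercise = 0.000000; V(3,1) = max -> 0.000000
  V(3,2) = exp(-r*dt) * [p*0.000000 + (1-p)*4.487200] = 2.278450; exercise = 2.194180; V(3,2) = max -> 2.278450
  V(3,3) = exp(-r*dt) * [p*4.487200 + (1-p)*8.439377] = 6.479983; exercise = 6.562011; V(3,3) = max -> 6.562011
  V(2,0) = exp(-r*dt) * [p*0.000000 + (1-p)*0.000000] = 0.000000; exercise = 0.000000; V(2,0) = max -> 0.000000
  V(2,1) = exp(-r*dt) * [p*0.000000 + (1-p)*2.278450] = 1.156921; exercise = 0.000000; V(2,1) = max -> 1.156921
  V(2,2) = exp(-r*dt) * [p*2.278450 + (1-p)*6.562011] = 4.446390; exercise = 4.487200; V(2,2) = max -> 4.487200
  V(1,0) = exp(-r*dt) * [p*0.000000 + (1-p)*1.156921] = 0.587446; exercise = 0.000000; V(1,0) = max -> 0.587446
  V(1,1) = exp(-r*dt) * [p*1.156921 + (1-p)*4.487200] = 2.844315; exercise = 2.194180; V(1,1) = max -> 2.844315
  V(0,0) = exp(-r*dt) * [p*0.587446 + (1-p)*2.844315] = 1.731576; exercise = 0.000000; V(0,0) = max -> 1.731576

Answer: Price = V(0,0) = 1.7316


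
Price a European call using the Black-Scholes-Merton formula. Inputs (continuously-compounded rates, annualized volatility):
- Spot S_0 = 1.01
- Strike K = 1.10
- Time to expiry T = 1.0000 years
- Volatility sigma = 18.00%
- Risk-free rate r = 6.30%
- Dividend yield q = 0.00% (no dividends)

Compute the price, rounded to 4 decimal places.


Answer: Price = 0.0624

Derivation:
d1 = (ln(S/K) + (r - q + 0.5*sigma^2) * T) / (sigma * sqrt(T)) = -0.03422138
d2 = d1 - sigma * sqrt(T) = -0.21422138
exp(-rT) = 0.93894347; exp(-qT) = 1.00000000
C = S_0 * exp(-qT) * N(d1) - K * exp(-rT) * N(d2)
N(d1) = 0.48635031; N(d2) = 0.41518721
C = 1.0100 * 1.00000000 * 0.48635031 - 1.1000 * 0.93894347 * 0.41518721 = 0.0624


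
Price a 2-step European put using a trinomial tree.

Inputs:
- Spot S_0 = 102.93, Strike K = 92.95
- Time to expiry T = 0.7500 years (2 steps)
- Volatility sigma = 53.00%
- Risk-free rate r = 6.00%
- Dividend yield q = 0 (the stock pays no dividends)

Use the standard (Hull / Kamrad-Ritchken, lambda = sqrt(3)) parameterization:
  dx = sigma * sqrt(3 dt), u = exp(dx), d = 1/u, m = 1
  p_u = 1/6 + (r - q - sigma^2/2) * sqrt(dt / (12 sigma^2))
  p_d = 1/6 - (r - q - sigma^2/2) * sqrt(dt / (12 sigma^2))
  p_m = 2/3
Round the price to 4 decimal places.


dt = T/N = 0.375000; dx = sigma*sqrt(3*dt) = 0.562150
u = exp(dx) = 1.754440; d = 1/u = 0.569982
p_u = 0.139833, p_m = 0.666667, p_d = 0.193500
Discount per step: exp(-r*dt) = 0.977751
Stock lattice S(k, j) with j the centered position index:
  k=0: S(0,+0) = 102.9300
  k=1: S(1,-1) = 58.6683; S(1,+0) = 102.9300; S(1,+1) = 180.5845
  k=2: S(2,-2) = 33.4399; S(2,-1) = 58.6683; S(2,+0) = 102.9300; S(2,+1) = 180.5845; S(2,+2) = 316.8248
Terminal payoffs V(N, j) = max(K - S_T, 0):
  V(2,-2) = 59.510115; V(2,-1) = 34.281717; V(2,+0) = 0.000000; V(2,+1) = 0.000000; V(2,+2) = 0.000000
Backward induction: V(k, j) = exp(-r*dt) * [p_u * V(k+1, j+1) + p_m * V(k+1, j) + p_d * V(k+1, j-1)]
  V(1,-1) = exp(-r*dt) * [p_u*0.000000 + p_m*34.281717 + p_d*59.510115] = 33.605004
  V(1,+0) = exp(-r*dt) * [p_u*0.000000 + p_m*0.000000 + p_d*34.281717] = 6.485926
  V(1,+1) = exp(-r*dt) * [p_u*0.000000 + p_m*0.000000 + p_d*0.000000] = 0.000000
  V(0,+0) = exp(-r*dt) * [p_u*0.000000 + p_m*6.485926 + p_d*33.605004] = 10.585643

Answer: Price = V(0,0) = 10.5856


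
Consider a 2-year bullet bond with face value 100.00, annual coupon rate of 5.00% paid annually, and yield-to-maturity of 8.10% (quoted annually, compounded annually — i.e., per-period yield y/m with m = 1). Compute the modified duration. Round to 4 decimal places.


Coupon per period c = face * coupon_rate / m = 5.000000
Periods per year m = 1; per-period yield y/m = 0.081000
Number of cashflows N = 2
Cashflows (t years, CF_t, discount factor 1/(1+y/m)^(m*t), PV):
  t = 1.0000: CF_t = 5.000000, DF = 0.925069, PV = 4.625347
  t = 2.0000: CF_t = 105.000000, DF = 0.855753, PV = 89.854103
Price P = sum_t PV_t = 94.479450
First compute Macaulay numerator sum_t t * PV_t:
  t * PV_t at t = 1.0000: 4.625347
  t * PV_t at t = 2.0000: 179.708205
Macaulay duration D = 184.333552 / 94.479450 = 1.951044
Modified duration = D / (1 + y/m) = 1.951044 / (1 + 0.081000) = 1.804851

Answer: Modified duration = 1.8049
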